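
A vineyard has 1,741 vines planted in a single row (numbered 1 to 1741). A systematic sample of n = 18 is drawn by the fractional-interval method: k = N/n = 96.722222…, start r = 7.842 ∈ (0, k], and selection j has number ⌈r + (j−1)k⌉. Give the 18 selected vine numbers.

8, 105, 202, 299, 395, 492, 589, 685, 782, 879, 976, 1072, 1169, 1266, 1362, 1459, 1556, 1653

j=1: r + 0k = 7.842 → ⌈·⌉ = 8
j=2: r + 1k = 104.564222… → ⌈·⌉ = 105
j=3: r + 2k = 201.286444… → ⌈·⌉ = 202
j=4: r + 3k = 298.008666… → ⌈·⌉ = 299
j=5: r + 4k = 394.730888… → ⌈·⌉ = 395
j=6: r + 5k = 491.453111… → ⌈·⌉ = 492
j=7: r + 6k = 588.175333… → ⌈·⌉ = 589
j=8: r + 7k = 684.897555… → ⌈·⌉ = 685
j=9: r + 8k = 781.619777… → ⌈·⌉ = 782
j=10: r + 9k = 878.342 → ⌈·⌉ = 879
j=11: r + 10k = 975.064222… → ⌈·⌉ = 976
j=12: r + 11k = 1071.786444… → ⌈·⌉ = 1072
j=13: r + 12k = 1168.508666… → ⌈·⌉ = 1169
j=14: r + 13k = 1265.230888… → ⌈·⌉ = 1266
j=15: r + 14k = 1361.953111… → ⌈·⌉ = 1362
j=16: r + 15k = 1458.675333… → ⌈·⌉ = 1459
j=17: r + 16k = 1555.397555… → ⌈·⌉ = 1556
j=18: r + 17k = 1652.119777… → ⌈·⌉ = 1653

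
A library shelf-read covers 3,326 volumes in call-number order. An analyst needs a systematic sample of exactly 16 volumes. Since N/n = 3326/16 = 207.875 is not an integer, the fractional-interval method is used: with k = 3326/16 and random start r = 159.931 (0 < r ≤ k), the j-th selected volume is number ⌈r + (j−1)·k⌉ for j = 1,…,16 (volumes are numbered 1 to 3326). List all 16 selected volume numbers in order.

160, 368, 576, 784, 992, 1200, 1408, 1616, 1823, 2031, 2239, 2447, 2655, 2863, 3071, 3279

j=1: r + 0k = 159.931 → ⌈·⌉ = 160
j=2: r + 1k = 367.806 → ⌈·⌉ = 368
j=3: r + 2k = 575.681 → ⌈·⌉ = 576
j=4: r + 3k = 783.556 → ⌈·⌉ = 784
j=5: r + 4k = 991.431 → ⌈·⌉ = 992
j=6: r + 5k = 1199.306 → ⌈·⌉ = 1200
j=7: r + 6k = 1407.181 → ⌈·⌉ = 1408
j=8: r + 7k = 1615.056 → ⌈·⌉ = 1616
j=9: r + 8k = 1822.931 → ⌈·⌉ = 1823
j=10: r + 9k = 2030.806 → ⌈·⌉ = 2031
j=11: r + 10k = 2238.681 → ⌈·⌉ = 2239
j=12: r + 11k = 2446.556 → ⌈·⌉ = 2447
j=13: r + 12k = 2654.431 → ⌈·⌉ = 2655
j=14: r + 13k = 2862.306 → ⌈·⌉ = 2863
j=15: r + 14k = 3070.181 → ⌈·⌉ = 3071
j=16: r + 15k = 3278.056 → ⌈·⌉ = 3279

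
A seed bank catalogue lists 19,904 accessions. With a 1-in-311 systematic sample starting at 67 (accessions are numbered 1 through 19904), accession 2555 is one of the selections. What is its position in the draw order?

k = 311
position = (2555 − 67)/311 + 1 = 2488/311 + 1 = 8 + 1 = 9

9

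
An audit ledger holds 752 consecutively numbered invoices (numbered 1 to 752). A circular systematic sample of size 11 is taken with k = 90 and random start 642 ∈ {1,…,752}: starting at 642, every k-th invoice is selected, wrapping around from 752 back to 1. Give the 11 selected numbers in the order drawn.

642, 732, 70, 160, 250, 340, 430, 520, 610, 700, 38

Selection 1: 642
Selection 2: 642 + 90 = 732
Selection 3: 732 + 90 = 822 → 822 − 752 = 70
Selection 4: 70 + 90 = 160
Selection 5: 160 + 90 = 250
Selection 6: 250 + 90 = 340
Selection 7: 340 + 90 = 430
Selection 8: 430 + 90 = 520
Selection 9: 520 + 90 = 610
Selection 10: 610 + 90 = 700
Selection 11: 700 + 90 = 790 → 790 − 752 = 38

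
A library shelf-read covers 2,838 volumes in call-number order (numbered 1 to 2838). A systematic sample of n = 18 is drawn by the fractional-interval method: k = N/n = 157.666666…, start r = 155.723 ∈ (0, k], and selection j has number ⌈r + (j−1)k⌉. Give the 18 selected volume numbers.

j=1: r + 0k = 155.723 → ⌈·⌉ = 156
j=2: r + 1k = 313.389666… → ⌈·⌉ = 314
j=3: r + 2k = 471.056333… → ⌈·⌉ = 472
j=4: r + 3k = 628.723 → ⌈·⌉ = 629
j=5: r + 4k = 786.389666… → ⌈·⌉ = 787
j=6: r + 5k = 944.056333… → ⌈·⌉ = 945
j=7: r + 6k = 1101.723 → ⌈·⌉ = 1102
j=8: r + 7k = 1259.389666… → ⌈·⌉ = 1260
j=9: r + 8k = 1417.056333… → ⌈·⌉ = 1418
j=10: r + 9k = 1574.723 → ⌈·⌉ = 1575
j=11: r + 10k = 1732.389666… → ⌈·⌉ = 1733
j=12: r + 11k = 1890.056333… → ⌈·⌉ = 1891
j=13: r + 12k = 2047.723 → ⌈·⌉ = 2048
j=14: r + 13k = 2205.389666… → ⌈·⌉ = 2206
j=15: r + 14k = 2363.056333… → ⌈·⌉ = 2364
j=16: r + 15k = 2520.723 → ⌈·⌉ = 2521
j=17: r + 16k = 2678.389666… → ⌈·⌉ = 2679
j=18: r + 17k = 2836.056333… → ⌈·⌉ = 2837

156, 314, 472, 629, 787, 945, 1102, 1260, 1418, 1575, 1733, 1891, 2048, 2206, 2364, 2521, 2679, 2837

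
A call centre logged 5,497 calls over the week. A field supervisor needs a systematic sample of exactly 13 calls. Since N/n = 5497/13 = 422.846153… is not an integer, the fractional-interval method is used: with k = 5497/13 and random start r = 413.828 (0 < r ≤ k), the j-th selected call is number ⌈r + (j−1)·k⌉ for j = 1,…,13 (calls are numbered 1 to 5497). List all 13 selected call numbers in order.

414, 837, 1260, 1683, 2106, 2529, 2951, 3374, 3797, 4220, 4643, 5066, 5488

j=1: r + 0k = 413.828 → ⌈·⌉ = 414
j=2: r + 1k = 836.674153… → ⌈·⌉ = 837
j=3: r + 2k = 1259.520307… → ⌈·⌉ = 1260
j=4: r + 3k = 1682.366461… → ⌈·⌉ = 1683
j=5: r + 4k = 2105.212615… → ⌈·⌉ = 2106
j=6: r + 5k = 2528.058769… → ⌈·⌉ = 2529
j=7: r + 6k = 2950.904923… → ⌈·⌉ = 2951
j=8: r + 7k = 3373.751076… → ⌈·⌉ = 3374
j=9: r + 8k = 3796.597230… → ⌈·⌉ = 3797
j=10: r + 9k = 4219.443384… → ⌈·⌉ = 4220
j=11: r + 10k = 4642.289538… → ⌈·⌉ = 4643
j=12: r + 11k = 5065.135692… → ⌈·⌉ = 5066
j=13: r + 12k = 5487.981846… → ⌈·⌉ = 5488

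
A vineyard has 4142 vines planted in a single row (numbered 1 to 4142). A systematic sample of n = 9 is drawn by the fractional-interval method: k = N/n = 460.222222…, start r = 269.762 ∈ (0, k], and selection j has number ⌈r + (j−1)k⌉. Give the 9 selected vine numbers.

270, 730, 1191, 1651, 2111, 2571, 3032, 3492, 3952

j=1: r + 0k = 269.762 → ⌈·⌉ = 270
j=2: r + 1k = 729.984222… → ⌈·⌉ = 730
j=3: r + 2k = 1190.206444… → ⌈·⌉ = 1191
j=4: r + 3k = 1650.428666… → ⌈·⌉ = 1651
j=5: r + 4k = 2110.650888… → ⌈·⌉ = 2111
j=6: r + 5k = 2570.873111… → ⌈·⌉ = 2571
j=7: r + 6k = 3031.095333… → ⌈·⌉ = 3032
j=8: r + 7k = 3491.317555… → ⌈·⌉ = 3492
j=9: r + 8k = 3951.539777… → ⌈·⌉ = 3952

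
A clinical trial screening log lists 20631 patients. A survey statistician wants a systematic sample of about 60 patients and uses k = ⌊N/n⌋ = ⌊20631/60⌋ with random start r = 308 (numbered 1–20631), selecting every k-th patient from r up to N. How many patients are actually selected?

60

k = ⌊20631/60⌋ = 343
Achieved size = ⌊(20631 − 308)/343⌋ + 1 = ⌊20323/343⌋ + 1 = 59 + 1 = 60
(last selection: 308 + 59×343 = 20545 ≤ 20631; next would be 20888 > 20631)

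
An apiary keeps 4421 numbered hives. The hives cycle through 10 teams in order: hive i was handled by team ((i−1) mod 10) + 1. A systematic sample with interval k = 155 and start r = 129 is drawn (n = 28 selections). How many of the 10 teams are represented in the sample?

Consecutive selections differ by k = 155, so their team numbers differ by 155 mod 10 = 5.
gcd(155, 10) = 5, so the sample visits 10/5 = 2 distinct residues mod 10.
Start 129 is team 9; the teams hit are 4, 9.

2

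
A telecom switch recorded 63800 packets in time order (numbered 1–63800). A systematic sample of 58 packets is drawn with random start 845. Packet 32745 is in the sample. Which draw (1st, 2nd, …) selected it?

30

k = 63800/58 = 1100
position = (32745 − 845)/1100 + 1 = 31900/1100 + 1 = 29 + 1 = 30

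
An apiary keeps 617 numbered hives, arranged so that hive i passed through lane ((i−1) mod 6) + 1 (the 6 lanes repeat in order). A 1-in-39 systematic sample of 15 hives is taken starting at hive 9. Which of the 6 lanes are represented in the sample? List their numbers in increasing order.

3, 6

Consecutive selections differ by k = 39, so their lane numbers differ by 39 mod 6 = 3.
gcd(39, 6) = 3, so the sample visits 6/3 = 2 distinct residues mod 6.
Start 9 is lane 3; the lanes hit are 3, 6.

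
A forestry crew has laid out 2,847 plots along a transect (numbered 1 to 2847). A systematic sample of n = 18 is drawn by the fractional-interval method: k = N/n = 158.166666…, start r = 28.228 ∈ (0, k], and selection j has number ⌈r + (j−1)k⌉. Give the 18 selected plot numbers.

j=1: r + 0k = 28.228 → ⌈·⌉ = 29
j=2: r + 1k = 186.394666… → ⌈·⌉ = 187
j=3: r + 2k = 344.561333… → ⌈·⌉ = 345
j=4: r + 3k = 502.728 → ⌈·⌉ = 503
j=5: r + 4k = 660.894666… → ⌈·⌉ = 661
j=6: r + 5k = 819.061333… → ⌈·⌉ = 820
j=7: r + 6k = 977.228 → ⌈·⌉ = 978
j=8: r + 7k = 1135.394666… → ⌈·⌉ = 1136
j=9: r + 8k = 1293.561333… → ⌈·⌉ = 1294
j=10: r + 9k = 1451.728 → ⌈·⌉ = 1452
j=11: r + 10k = 1609.894666… → ⌈·⌉ = 1610
j=12: r + 11k = 1768.061333… → ⌈·⌉ = 1769
j=13: r + 12k = 1926.228 → ⌈·⌉ = 1927
j=14: r + 13k = 2084.394666… → ⌈·⌉ = 2085
j=15: r + 14k = 2242.561333… → ⌈·⌉ = 2243
j=16: r + 15k = 2400.728 → ⌈·⌉ = 2401
j=17: r + 16k = 2558.894666… → ⌈·⌉ = 2559
j=18: r + 17k = 2717.061333… → ⌈·⌉ = 2718

29, 187, 345, 503, 661, 820, 978, 1136, 1294, 1452, 1610, 1769, 1927, 2085, 2243, 2401, 2559, 2718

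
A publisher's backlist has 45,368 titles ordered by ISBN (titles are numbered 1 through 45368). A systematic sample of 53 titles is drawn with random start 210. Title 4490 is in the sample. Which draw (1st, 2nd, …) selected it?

6

k = 45368/53 = 856
position = (4490 − 210)/856 + 1 = 4280/856 + 1 = 5 + 1 = 6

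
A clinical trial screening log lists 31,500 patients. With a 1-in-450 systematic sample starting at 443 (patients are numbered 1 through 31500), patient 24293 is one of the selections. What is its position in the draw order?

k = 450
position = (24293 − 443)/450 + 1 = 23850/450 + 1 = 53 + 1 = 54

54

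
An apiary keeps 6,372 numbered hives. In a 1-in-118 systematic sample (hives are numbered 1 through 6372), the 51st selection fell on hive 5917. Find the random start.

k = 118
r = 5917 − (51−1)×118 = 5917 − 5900 = 17

17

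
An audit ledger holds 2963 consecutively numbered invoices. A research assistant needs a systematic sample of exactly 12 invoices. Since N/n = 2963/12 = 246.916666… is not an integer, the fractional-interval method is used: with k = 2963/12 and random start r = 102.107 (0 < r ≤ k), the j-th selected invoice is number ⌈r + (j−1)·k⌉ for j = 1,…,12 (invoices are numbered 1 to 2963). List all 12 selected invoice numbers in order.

j=1: r + 0k = 102.107 → ⌈·⌉ = 103
j=2: r + 1k = 349.023666… → ⌈·⌉ = 350
j=3: r + 2k = 595.940333… → ⌈·⌉ = 596
j=4: r + 3k = 842.857 → ⌈·⌉ = 843
j=5: r + 4k = 1089.773666… → ⌈·⌉ = 1090
j=6: r + 5k = 1336.690333… → ⌈·⌉ = 1337
j=7: r + 6k = 1583.607 → ⌈·⌉ = 1584
j=8: r + 7k = 1830.523666… → ⌈·⌉ = 1831
j=9: r + 8k = 2077.440333… → ⌈·⌉ = 2078
j=10: r + 9k = 2324.357 → ⌈·⌉ = 2325
j=11: r + 10k = 2571.273666… → ⌈·⌉ = 2572
j=12: r + 11k = 2818.190333… → ⌈·⌉ = 2819

103, 350, 596, 843, 1090, 1337, 1584, 1831, 2078, 2325, 2572, 2819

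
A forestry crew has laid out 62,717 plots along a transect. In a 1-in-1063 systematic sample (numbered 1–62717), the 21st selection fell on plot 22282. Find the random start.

k = 1063
r = 22282 − (21−1)×1063 = 22282 − 21260 = 1022

1022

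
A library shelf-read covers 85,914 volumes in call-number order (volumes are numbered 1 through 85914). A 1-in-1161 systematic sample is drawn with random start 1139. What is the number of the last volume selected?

k = 1161
74th selection = r + (74−1)·k = 1139 + 73×1161 = 1139 + 84753 = 85892

85892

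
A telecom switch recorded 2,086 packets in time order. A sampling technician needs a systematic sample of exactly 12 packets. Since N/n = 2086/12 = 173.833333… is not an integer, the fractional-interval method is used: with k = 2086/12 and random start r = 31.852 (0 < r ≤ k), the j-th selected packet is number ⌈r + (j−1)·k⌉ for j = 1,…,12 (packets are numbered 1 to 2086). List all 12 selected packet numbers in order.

32, 206, 380, 554, 728, 902, 1075, 1249, 1423, 1597, 1771, 1945

j=1: r + 0k = 31.852 → ⌈·⌉ = 32
j=2: r + 1k = 205.685333… → ⌈·⌉ = 206
j=3: r + 2k = 379.518666… → ⌈·⌉ = 380
j=4: r + 3k = 553.352 → ⌈·⌉ = 554
j=5: r + 4k = 727.185333… → ⌈·⌉ = 728
j=6: r + 5k = 901.018666… → ⌈·⌉ = 902
j=7: r + 6k = 1074.852 → ⌈·⌉ = 1075
j=8: r + 7k = 1248.685333… → ⌈·⌉ = 1249
j=9: r + 8k = 1422.518666… → ⌈·⌉ = 1423
j=10: r + 9k = 1596.352 → ⌈·⌉ = 1597
j=11: r + 10k = 1770.185333… → ⌈·⌉ = 1771
j=12: r + 11k = 1944.018666… → ⌈·⌉ = 1945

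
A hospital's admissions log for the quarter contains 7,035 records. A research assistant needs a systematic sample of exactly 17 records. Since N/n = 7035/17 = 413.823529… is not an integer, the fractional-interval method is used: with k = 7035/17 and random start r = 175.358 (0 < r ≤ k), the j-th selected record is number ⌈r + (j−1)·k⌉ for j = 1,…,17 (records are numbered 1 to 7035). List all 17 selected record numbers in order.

176, 590, 1004, 1417, 1831, 2245, 2659, 3073, 3486, 3900, 4314, 4728, 5142, 5556, 5969, 6383, 6797

j=1: r + 0k = 175.358 → ⌈·⌉ = 176
j=2: r + 1k = 589.181529… → ⌈·⌉ = 590
j=3: r + 2k = 1003.005058… → ⌈·⌉ = 1004
j=4: r + 3k = 1416.828588… → ⌈·⌉ = 1417
j=5: r + 4k = 1830.652117… → ⌈·⌉ = 1831
j=6: r + 5k = 2244.475647… → ⌈·⌉ = 2245
j=7: r + 6k = 2658.299176… → ⌈·⌉ = 2659
j=8: r + 7k = 3072.122705… → ⌈·⌉ = 3073
j=9: r + 8k = 3485.946235… → ⌈·⌉ = 3486
j=10: r + 9k = 3899.769764… → ⌈·⌉ = 3900
j=11: r + 10k = 4313.593294… → ⌈·⌉ = 4314
j=12: r + 11k = 4727.416823… → ⌈·⌉ = 4728
j=13: r + 12k = 5141.240352… → ⌈·⌉ = 5142
j=14: r + 13k = 5555.063882… → ⌈·⌉ = 5556
j=15: r + 14k = 5968.887411… → ⌈·⌉ = 5969
j=16: r + 15k = 6382.710941… → ⌈·⌉ = 6383
j=17: r + 16k = 6796.534470… → ⌈·⌉ = 6797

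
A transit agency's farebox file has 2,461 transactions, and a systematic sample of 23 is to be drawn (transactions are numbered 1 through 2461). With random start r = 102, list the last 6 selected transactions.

1921, 2028, 2135, 2242, 2349, 2456

k = N/n = 2461/23 = 107
18th selection = 102 + 17×107 = 1921
19th: 1921 + 107 = 2028
20th: 2028 + 107 = 2135
21st: 2135 + 107 = 2242
22nd: 2242 + 107 = 2349
23rd: 2349 + 107 = 2456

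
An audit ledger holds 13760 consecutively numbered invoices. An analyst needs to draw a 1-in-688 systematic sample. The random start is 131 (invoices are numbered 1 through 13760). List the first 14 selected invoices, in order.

131, 819, 1507, 2195, 2883, 3571, 4259, 4947, 5635, 6323, 7011, 7699, 8387, 9075

invoice 1: 131
invoice 2: 131 + 688 = 819
invoice 3: 819 + 688 = 1507
invoice 4: 1507 + 688 = 2195
invoice 5: 2195 + 688 = 2883
invoice 6: 2883 + 688 = 3571
invoice 7: 3571 + 688 = 4259
invoice 8: 4259 + 688 = 4947
invoice 9: 4947 + 688 = 5635
invoice 10: 5635 + 688 = 6323
invoice 11: 6323 + 688 = 7011
invoice 12: 7011 + 688 = 7699
invoice 13: 7699 + 688 = 8387
invoice 14: 8387 + 688 = 9075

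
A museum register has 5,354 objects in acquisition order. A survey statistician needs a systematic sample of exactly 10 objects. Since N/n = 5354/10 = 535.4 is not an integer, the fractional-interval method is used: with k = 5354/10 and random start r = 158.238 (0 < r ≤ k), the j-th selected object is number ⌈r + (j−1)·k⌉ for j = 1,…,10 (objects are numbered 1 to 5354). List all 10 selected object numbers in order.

159, 694, 1230, 1765, 2300, 2836, 3371, 3907, 4442, 4977

j=1: r + 0k = 158.238 → ⌈·⌉ = 159
j=2: r + 1k = 693.638 → ⌈·⌉ = 694
j=3: r + 2k = 1229.038 → ⌈·⌉ = 1230
j=4: r + 3k = 1764.438 → ⌈·⌉ = 1765
j=5: r + 4k = 2299.838 → ⌈·⌉ = 2300
j=6: r + 5k = 2835.238 → ⌈·⌉ = 2836
j=7: r + 6k = 3370.638 → ⌈·⌉ = 3371
j=8: r + 7k = 3906.038 → ⌈·⌉ = 3907
j=9: r + 8k = 4441.438 → ⌈·⌉ = 4442
j=10: r + 9k = 4976.838 → ⌈·⌉ = 4977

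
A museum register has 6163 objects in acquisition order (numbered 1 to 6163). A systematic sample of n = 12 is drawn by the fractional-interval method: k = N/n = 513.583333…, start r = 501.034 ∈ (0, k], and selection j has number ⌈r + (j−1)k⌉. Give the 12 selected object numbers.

j=1: r + 0k = 501.034 → ⌈·⌉ = 502
j=2: r + 1k = 1014.617333… → ⌈·⌉ = 1015
j=3: r + 2k = 1528.200666… → ⌈·⌉ = 1529
j=4: r + 3k = 2041.784 → ⌈·⌉ = 2042
j=5: r + 4k = 2555.367333… → ⌈·⌉ = 2556
j=6: r + 5k = 3068.950666… → ⌈·⌉ = 3069
j=7: r + 6k = 3582.534 → ⌈·⌉ = 3583
j=8: r + 7k = 4096.117333… → ⌈·⌉ = 4097
j=9: r + 8k = 4609.700666… → ⌈·⌉ = 4610
j=10: r + 9k = 5123.284 → ⌈·⌉ = 5124
j=11: r + 10k = 5636.867333… → ⌈·⌉ = 5637
j=12: r + 11k = 6150.450666… → ⌈·⌉ = 6151

502, 1015, 1529, 2042, 2556, 3069, 3583, 4097, 4610, 5124, 5637, 6151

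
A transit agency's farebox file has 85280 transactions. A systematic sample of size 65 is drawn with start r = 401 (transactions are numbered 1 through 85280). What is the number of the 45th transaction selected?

58129

k = 85280/65 = 1312
45th selection = r + (45−1)·k = 401 + 44×1312 = 401 + 57728 = 58129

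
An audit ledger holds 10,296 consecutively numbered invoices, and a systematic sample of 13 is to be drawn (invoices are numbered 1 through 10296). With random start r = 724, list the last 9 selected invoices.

3892, 4684, 5476, 6268, 7060, 7852, 8644, 9436, 10228

k = N/n = 10296/13 = 792
5th selection = 724 + 4×792 = 3892
6th: 3892 + 792 = 4684
7th: 4684 + 792 = 5476
8th: 5476 + 792 = 6268
9th: 6268 + 792 = 7060
10th: 7060 + 792 = 7852
11th: 7852 + 792 = 8644
12th: 8644 + 792 = 9436
13th: 9436 + 792 = 10228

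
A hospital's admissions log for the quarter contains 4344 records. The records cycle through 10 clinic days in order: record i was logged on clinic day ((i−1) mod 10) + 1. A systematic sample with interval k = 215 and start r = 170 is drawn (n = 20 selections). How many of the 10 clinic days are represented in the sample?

2

Consecutive selections differ by k = 215, so their clinic day numbers differ by 215 mod 10 = 5.
gcd(215, 10) = 5, so the sample visits 10/5 = 2 distinct residues mod 10.
Start 170 is clinic day 10; the clinic days hit are 5, 10.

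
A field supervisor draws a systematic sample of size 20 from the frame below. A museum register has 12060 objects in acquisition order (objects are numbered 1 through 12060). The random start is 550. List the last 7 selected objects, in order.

8389, 8992, 9595, 10198, 10801, 11404, 12007

k = N/n = 12060/20 = 603
14th selection = 550 + 13×603 = 8389
15th: 8389 + 603 = 8992
16th: 8992 + 603 = 9595
17th: 9595 + 603 = 10198
18th: 10198 + 603 = 10801
19th: 10801 + 603 = 11404
20th: 11404 + 603 = 12007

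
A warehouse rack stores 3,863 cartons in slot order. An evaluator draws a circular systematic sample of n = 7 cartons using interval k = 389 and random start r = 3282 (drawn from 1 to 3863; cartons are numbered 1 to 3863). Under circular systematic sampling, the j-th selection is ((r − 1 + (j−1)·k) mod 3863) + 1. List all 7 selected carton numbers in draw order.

3282, 3671, 197, 586, 975, 1364, 1753

Selection 1: 3282
Selection 2: 3282 + 389 = 3671
Selection 3: 3671 + 389 = 4060 → 4060 − 3863 = 197
Selection 4: 197 + 389 = 586
Selection 5: 586 + 389 = 975
Selection 6: 975 + 389 = 1364
Selection 7: 1364 + 389 = 1753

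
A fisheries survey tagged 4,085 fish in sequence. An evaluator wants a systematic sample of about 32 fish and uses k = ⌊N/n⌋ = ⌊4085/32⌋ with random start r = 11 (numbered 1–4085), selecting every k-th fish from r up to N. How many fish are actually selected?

33

k = ⌊4085/32⌋ = 127
Achieved size = ⌊(4085 − 11)/127⌋ + 1 = ⌊4074/127⌋ + 1 = 32 + 1 = 33
(last selection: 11 + 32×127 = 4075 ≤ 4085; next would be 4202 > 4085)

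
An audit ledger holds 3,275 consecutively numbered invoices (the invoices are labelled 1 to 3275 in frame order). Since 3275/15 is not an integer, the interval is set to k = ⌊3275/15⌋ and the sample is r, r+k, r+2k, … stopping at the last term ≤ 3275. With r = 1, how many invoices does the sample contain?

16

k = ⌊3275/15⌋ = 218
Achieved size = ⌊(3275 − 1)/218⌋ + 1 = ⌊3274/218⌋ + 1 = 15 + 1 = 16
(last selection: 1 + 15×218 = 3271 ≤ 3275; next would be 3489 > 3275)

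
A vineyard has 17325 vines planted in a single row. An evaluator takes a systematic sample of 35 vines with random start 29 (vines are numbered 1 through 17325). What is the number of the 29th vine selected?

k = 17325/35 = 495
29th selection = r + (29−1)·k = 29 + 28×495 = 29 + 13860 = 13889

13889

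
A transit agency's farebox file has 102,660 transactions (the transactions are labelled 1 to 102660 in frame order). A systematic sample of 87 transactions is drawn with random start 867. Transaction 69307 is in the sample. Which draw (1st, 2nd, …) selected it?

59

k = 102660/87 = 1180
position = (69307 − 867)/1180 + 1 = 68440/1180 + 1 = 58 + 1 = 59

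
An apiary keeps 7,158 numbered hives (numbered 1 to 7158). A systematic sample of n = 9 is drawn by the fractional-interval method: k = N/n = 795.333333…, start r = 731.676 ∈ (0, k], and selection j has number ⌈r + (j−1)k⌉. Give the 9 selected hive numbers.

732, 1528, 2323, 3118, 3914, 4709, 5504, 6300, 7095

j=1: r + 0k = 731.676 → ⌈·⌉ = 732
j=2: r + 1k = 1527.009333… → ⌈·⌉ = 1528
j=3: r + 2k = 2322.342666… → ⌈·⌉ = 2323
j=4: r + 3k = 3117.676 → ⌈·⌉ = 3118
j=5: r + 4k = 3913.009333… → ⌈·⌉ = 3914
j=6: r + 5k = 4708.342666… → ⌈·⌉ = 4709
j=7: r + 6k = 5503.676 → ⌈·⌉ = 5504
j=8: r + 7k = 6299.009333… → ⌈·⌉ = 6300
j=9: r + 8k = 7094.342666… → ⌈·⌉ = 7095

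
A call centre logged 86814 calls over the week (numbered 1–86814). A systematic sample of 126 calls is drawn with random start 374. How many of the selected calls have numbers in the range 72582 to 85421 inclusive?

19

k = 86814/126 = 689
First selection ≥ 72582: 374 + ⌈(72582−374)/689⌉·689 = 374 + 105×689 = 72719
Last selection ≤ 85421: 374 + ⌊(85421−374)/689⌋·689 = 374 + 123×689 = 85121
Count = 123 − 105 + 1 = 19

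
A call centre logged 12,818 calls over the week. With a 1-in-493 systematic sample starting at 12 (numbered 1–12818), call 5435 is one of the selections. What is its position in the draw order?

k = 493
position = (5435 − 12)/493 + 1 = 5423/493 + 1 = 11 + 1 = 12

12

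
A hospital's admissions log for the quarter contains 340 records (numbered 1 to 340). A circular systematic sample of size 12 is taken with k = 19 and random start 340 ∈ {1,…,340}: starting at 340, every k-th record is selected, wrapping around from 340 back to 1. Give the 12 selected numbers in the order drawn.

Selection 1: 340
Selection 2: 340 + 19 = 359 → 359 − 340 = 19
Selection 3: 19 + 19 = 38
Selection 4: 38 + 19 = 57
Selection 5: 57 + 19 = 76
Selection 6: 76 + 19 = 95
Selection 7: 95 + 19 = 114
Selection 8: 114 + 19 = 133
Selection 9: 133 + 19 = 152
Selection 10: 152 + 19 = 171
Selection 11: 171 + 19 = 190
Selection 12: 190 + 19 = 209

340, 19, 38, 57, 76, 95, 114, 133, 152, 171, 190, 209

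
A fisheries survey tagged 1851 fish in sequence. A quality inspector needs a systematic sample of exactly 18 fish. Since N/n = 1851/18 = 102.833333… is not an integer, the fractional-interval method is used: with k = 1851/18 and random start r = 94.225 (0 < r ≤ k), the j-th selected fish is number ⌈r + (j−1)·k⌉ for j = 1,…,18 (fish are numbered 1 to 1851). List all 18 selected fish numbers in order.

95, 198, 300, 403, 506, 609, 712, 815, 917, 1020, 1123, 1226, 1329, 1432, 1534, 1637, 1740, 1843

j=1: r + 0k = 94.225 → ⌈·⌉ = 95
j=2: r + 1k = 197.058333… → ⌈·⌉ = 198
j=3: r + 2k = 299.891666… → ⌈·⌉ = 300
j=4: r + 3k = 402.725 → ⌈·⌉ = 403
j=5: r + 4k = 505.558333… → ⌈·⌉ = 506
j=6: r + 5k = 608.391666… → ⌈·⌉ = 609
j=7: r + 6k = 711.225 → ⌈·⌉ = 712
j=8: r + 7k = 814.058333… → ⌈·⌉ = 815
j=9: r + 8k = 916.891666… → ⌈·⌉ = 917
j=10: r + 9k = 1019.725 → ⌈·⌉ = 1020
j=11: r + 10k = 1122.558333… → ⌈·⌉ = 1123
j=12: r + 11k = 1225.391666… → ⌈·⌉ = 1226
j=13: r + 12k = 1328.225 → ⌈·⌉ = 1329
j=14: r + 13k = 1431.058333… → ⌈·⌉ = 1432
j=15: r + 14k = 1533.891666… → ⌈·⌉ = 1534
j=16: r + 15k = 1636.725 → ⌈·⌉ = 1637
j=17: r + 16k = 1739.558333… → ⌈·⌉ = 1740
j=18: r + 17k = 1842.391666… → ⌈·⌉ = 1843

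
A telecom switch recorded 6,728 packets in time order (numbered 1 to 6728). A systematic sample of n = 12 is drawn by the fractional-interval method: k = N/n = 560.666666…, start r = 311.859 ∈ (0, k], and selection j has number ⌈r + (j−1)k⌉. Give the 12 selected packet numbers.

j=1: r + 0k = 311.859 → ⌈·⌉ = 312
j=2: r + 1k = 872.525666… → ⌈·⌉ = 873
j=3: r + 2k = 1433.192333… → ⌈·⌉ = 1434
j=4: r + 3k = 1993.859 → ⌈·⌉ = 1994
j=5: r + 4k = 2554.525666… → ⌈·⌉ = 2555
j=6: r + 5k = 3115.192333… → ⌈·⌉ = 3116
j=7: r + 6k = 3675.859 → ⌈·⌉ = 3676
j=8: r + 7k = 4236.525666… → ⌈·⌉ = 4237
j=9: r + 8k = 4797.192333… → ⌈·⌉ = 4798
j=10: r + 9k = 5357.859 → ⌈·⌉ = 5358
j=11: r + 10k = 5918.525666… → ⌈·⌉ = 5919
j=12: r + 11k = 6479.192333… → ⌈·⌉ = 6480

312, 873, 1434, 1994, 2555, 3116, 3676, 4237, 4798, 5358, 5919, 6480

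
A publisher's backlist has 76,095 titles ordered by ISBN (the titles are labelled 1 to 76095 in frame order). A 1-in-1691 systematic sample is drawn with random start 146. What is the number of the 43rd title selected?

k = 1691
43rd selection = r + (43−1)·k = 146 + 42×1691 = 146 + 71022 = 71168

71168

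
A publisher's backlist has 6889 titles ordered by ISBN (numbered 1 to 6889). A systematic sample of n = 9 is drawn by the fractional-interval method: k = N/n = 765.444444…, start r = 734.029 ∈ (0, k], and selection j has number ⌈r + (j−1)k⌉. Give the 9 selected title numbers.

735, 1500, 2265, 3031, 3796, 4562, 5327, 6093, 6858

j=1: r + 0k = 734.029 → ⌈·⌉ = 735
j=2: r + 1k = 1499.473444… → ⌈·⌉ = 1500
j=3: r + 2k = 2264.917888… → ⌈·⌉ = 2265
j=4: r + 3k = 3030.362333… → ⌈·⌉ = 3031
j=5: r + 4k = 3795.806777… → ⌈·⌉ = 3796
j=6: r + 5k = 4561.251222… → ⌈·⌉ = 4562
j=7: r + 6k = 5326.695666… → ⌈·⌉ = 5327
j=8: r + 7k = 6092.140111… → ⌈·⌉ = 6093
j=9: r + 8k = 6857.584555… → ⌈·⌉ = 6858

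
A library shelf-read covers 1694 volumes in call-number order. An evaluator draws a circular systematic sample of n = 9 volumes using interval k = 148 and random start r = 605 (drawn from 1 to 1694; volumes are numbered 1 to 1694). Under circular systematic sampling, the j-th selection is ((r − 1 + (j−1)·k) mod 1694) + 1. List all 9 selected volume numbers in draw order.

Selection 1: 605
Selection 2: 605 + 148 = 753
Selection 3: 753 + 148 = 901
Selection 4: 901 + 148 = 1049
Selection 5: 1049 + 148 = 1197
Selection 6: 1197 + 148 = 1345
Selection 7: 1345 + 148 = 1493
Selection 8: 1493 + 148 = 1641
Selection 9: 1641 + 148 = 1789 → 1789 − 1694 = 95

605, 753, 901, 1049, 1197, 1345, 1493, 1641, 95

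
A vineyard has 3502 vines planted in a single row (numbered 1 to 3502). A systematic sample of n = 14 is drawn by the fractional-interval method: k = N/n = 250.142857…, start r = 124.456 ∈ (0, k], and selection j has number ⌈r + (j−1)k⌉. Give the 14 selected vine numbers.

125, 375, 625, 875, 1126, 1376, 1626, 1876, 2126, 2376, 2626, 2877, 3127, 3377

j=1: r + 0k = 124.456 → ⌈·⌉ = 125
j=2: r + 1k = 374.598857… → ⌈·⌉ = 375
j=3: r + 2k = 624.741714… → ⌈·⌉ = 625
j=4: r + 3k = 874.884571… → ⌈·⌉ = 875
j=5: r + 4k = 1125.027428… → ⌈·⌉ = 1126
j=6: r + 5k = 1375.170285… → ⌈·⌉ = 1376
j=7: r + 6k = 1625.313142… → ⌈·⌉ = 1626
j=8: r + 7k = 1875.456 → ⌈·⌉ = 1876
j=9: r + 8k = 2125.598857… → ⌈·⌉ = 2126
j=10: r + 9k = 2375.741714… → ⌈·⌉ = 2376
j=11: r + 10k = 2625.884571… → ⌈·⌉ = 2626
j=12: r + 11k = 2876.027428… → ⌈·⌉ = 2877
j=13: r + 12k = 3126.170285… → ⌈·⌉ = 3127
j=14: r + 13k = 3376.313142… → ⌈·⌉ = 3377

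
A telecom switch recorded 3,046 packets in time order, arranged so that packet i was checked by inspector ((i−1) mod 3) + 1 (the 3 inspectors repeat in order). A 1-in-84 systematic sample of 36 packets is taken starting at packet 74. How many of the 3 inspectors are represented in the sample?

Consecutive selections differ by k = 84, so their inspector numbers differ by 84 mod 3 = 0.
gcd(84, 3) = 3, so the sample visits 3/3 = 1 distinct residues mod 3.
Start 74 is inspector 2; the inspectors hit are 2.

1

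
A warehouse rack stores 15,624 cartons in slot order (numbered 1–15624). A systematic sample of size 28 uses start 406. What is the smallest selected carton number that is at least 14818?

14914

k = 15624/28 = 558
Steps past start: ⌈(14818 − 406)/558⌉ = ⌈14412/558⌉ = 26
Selected carton: 406 + 26×558 = 14914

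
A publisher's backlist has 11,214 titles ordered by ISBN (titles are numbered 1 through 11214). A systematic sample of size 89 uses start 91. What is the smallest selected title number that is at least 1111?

k = 11214/89 = 126
Steps past start: ⌈(1111 − 91)/126⌉ = ⌈1020/126⌉ = 9
Selected title: 91 + 9×126 = 1225

1225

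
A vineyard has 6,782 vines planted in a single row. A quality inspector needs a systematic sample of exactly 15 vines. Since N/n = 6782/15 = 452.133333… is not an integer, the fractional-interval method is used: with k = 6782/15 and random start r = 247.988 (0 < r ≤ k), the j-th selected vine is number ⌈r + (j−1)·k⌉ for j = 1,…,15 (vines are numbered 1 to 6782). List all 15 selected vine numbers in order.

248, 701, 1153, 1605, 2057, 2509, 2961, 3413, 3866, 4318, 4770, 5222, 5674, 6126, 6578

j=1: r + 0k = 247.988 → ⌈·⌉ = 248
j=2: r + 1k = 700.121333… → ⌈·⌉ = 701
j=3: r + 2k = 1152.254666… → ⌈·⌉ = 1153
j=4: r + 3k = 1604.388 → ⌈·⌉ = 1605
j=5: r + 4k = 2056.521333… → ⌈·⌉ = 2057
j=6: r + 5k = 2508.654666… → ⌈·⌉ = 2509
j=7: r + 6k = 2960.788 → ⌈·⌉ = 2961
j=8: r + 7k = 3412.921333… → ⌈·⌉ = 3413
j=9: r + 8k = 3865.054666… → ⌈·⌉ = 3866
j=10: r + 9k = 4317.188 → ⌈·⌉ = 4318
j=11: r + 10k = 4769.321333… → ⌈·⌉ = 4770
j=12: r + 11k = 5221.454666… → ⌈·⌉ = 5222
j=13: r + 12k = 5673.588 → ⌈·⌉ = 5674
j=14: r + 13k = 6125.721333… → ⌈·⌉ = 6126
j=15: r + 14k = 6577.854666… → ⌈·⌉ = 6578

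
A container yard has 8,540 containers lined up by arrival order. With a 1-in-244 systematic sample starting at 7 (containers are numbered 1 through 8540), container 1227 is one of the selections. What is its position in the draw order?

6

k = 244
position = (1227 − 7)/244 + 1 = 1220/244 + 1 = 5 + 1 = 6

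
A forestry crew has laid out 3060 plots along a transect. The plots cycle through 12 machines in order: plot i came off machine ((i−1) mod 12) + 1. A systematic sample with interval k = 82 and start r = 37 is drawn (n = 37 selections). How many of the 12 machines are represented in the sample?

6

Consecutive selections differ by k = 82, so their machine numbers differ by 82 mod 12 = 10.
gcd(82, 12) = 2, so the sample visits 12/2 = 6 distinct residues mod 12.
Start 37 is machine 1; the machines hit are 1, 3, 5, 7, 9, 11.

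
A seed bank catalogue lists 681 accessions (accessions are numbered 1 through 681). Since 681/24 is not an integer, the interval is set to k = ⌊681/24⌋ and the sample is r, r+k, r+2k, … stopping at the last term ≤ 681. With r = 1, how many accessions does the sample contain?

k = ⌊681/24⌋ = 28
Achieved size = ⌊(681 − 1)/28⌋ + 1 = ⌊680/28⌋ + 1 = 24 + 1 = 25
(last selection: 1 + 24×28 = 673 ≤ 681; next would be 701 > 681)

25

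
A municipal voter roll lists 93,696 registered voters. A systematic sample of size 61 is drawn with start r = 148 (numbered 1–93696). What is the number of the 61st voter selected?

k = 93696/61 = 1536
61st selection = r + (61−1)·k = 148 + 60×1536 = 148 + 92160 = 92308

92308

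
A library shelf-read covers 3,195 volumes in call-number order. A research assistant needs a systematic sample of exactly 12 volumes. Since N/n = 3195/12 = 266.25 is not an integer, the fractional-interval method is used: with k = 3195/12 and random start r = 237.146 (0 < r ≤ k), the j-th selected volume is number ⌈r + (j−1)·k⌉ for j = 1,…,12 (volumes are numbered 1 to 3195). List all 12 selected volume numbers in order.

238, 504, 770, 1036, 1303, 1569, 1835, 2101, 2368, 2634, 2900, 3166

j=1: r + 0k = 237.146 → ⌈·⌉ = 238
j=2: r + 1k = 503.396 → ⌈·⌉ = 504
j=3: r + 2k = 769.646 → ⌈·⌉ = 770
j=4: r + 3k = 1035.896 → ⌈·⌉ = 1036
j=5: r + 4k = 1302.146 → ⌈·⌉ = 1303
j=6: r + 5k = 1568.396 → ⌈·⌉ = 1569
j=7: r + 6k = 1834.646 → ⌈·⌉ = 1835
j=8: r + 7k = 2100.896 → ⌈·⌉ = 2101
j=9: r + 8k = 2367.146 → ⌈·⌉ = 2368
j=10: r + 9k = 2633.396 → ⌈·⌉ = 2634
j=11: r + 10k = 2899.646 → ⌈·⌉ = 2900
j=12: r + 11k = 3165.896 → ⌈·⌉ = 3166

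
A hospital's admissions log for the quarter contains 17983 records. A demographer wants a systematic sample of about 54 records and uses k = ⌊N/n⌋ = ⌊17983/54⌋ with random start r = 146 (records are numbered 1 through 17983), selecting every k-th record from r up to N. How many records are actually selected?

54

k = ⌊17983/54⌋ = 333
Achieved size = ⌊(17983 − 146)/333⌋ + 1 = ⌊17837/333⌋ + 1 = 53 + 1 = 54
(last selection: 146 + 53×333 = 17795 ≤ 17983; next would be 18128 > 17983)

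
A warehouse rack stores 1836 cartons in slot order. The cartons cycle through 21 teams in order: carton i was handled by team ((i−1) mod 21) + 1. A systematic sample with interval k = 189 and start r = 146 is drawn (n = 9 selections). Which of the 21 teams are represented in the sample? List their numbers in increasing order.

20

Consecutive selections differ by k = 189, so their team numbers differ by 189 mod 21 = 0.
gcd(189, 21) = 21, so the sample visits 21/21 = 1 distinct residues mod 21.
Start 146 is team 20; the teams hit are 20.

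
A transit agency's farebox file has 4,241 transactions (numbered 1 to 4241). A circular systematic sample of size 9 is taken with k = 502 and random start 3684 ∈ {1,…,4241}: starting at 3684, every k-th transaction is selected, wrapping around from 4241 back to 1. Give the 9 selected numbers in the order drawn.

3684, 4186, 447, 949, 1451, 1953, 2455, 2957, 3459

Selection 1: 3684
Selection 2: 3684 + 502 = 4186
Selection 3: 4186 + 502 = 4688 → 4688 − 4241 = 447
Selection 4: 447 + 502 = 949
Selection 5: 949 + 502 = 1451
Selection 6: 1451 + 502 = 1953
Selection 7: 1953 + 502 = 2455
Selection 8: 2455 + 502 = 2957
Selection 9: 2957 + 502 = 3459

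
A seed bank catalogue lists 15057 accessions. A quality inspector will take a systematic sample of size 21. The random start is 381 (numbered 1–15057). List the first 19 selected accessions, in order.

k = N/n = 15057/21 = 717
accession 1: 381
accession 2: 381 + 717 = 1098
accession 3: 1098 + 717 = 1815
accession 4: 1815 + 717 = 2532
accession 5: 2532 + 717 = 3249
accession 6: 3249 + 717 = 3966
accession 7: 3966 + 717 = 4683
accession 8: 4683 + 717 = 5400
accession 9: 5400 + 717 = 6117
accession 10: 6117 + 717 = 6834
accession 11: 6834 + 717 = 7551
accession 12: 7551 + 717 = 8268
accession 13: 8268 + 717 = 8985
accession 14: 8985 + 717 = 9702
accession 15: 9702 + 717 = 10419
accession 16: 10419 + 717 = 11136
accession 17: 11136 + 717 = 11853
accession 18: 11853 + 717 = 12570
accession 19: 12570 + 717 = 13287

381, 1098, 1815, 2532, 3249, 3966, 4683, 5400, 6117, 6834, 7551, 8268, 8985, 9702, 10419, 11136, 11853, 12570, 13287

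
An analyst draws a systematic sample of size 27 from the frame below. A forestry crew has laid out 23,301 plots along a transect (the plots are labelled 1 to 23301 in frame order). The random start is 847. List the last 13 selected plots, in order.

k = N/n = 23301/27 = 863
15th selection = 847 + 14×863 = 12929
16th: 12929 + 863 = 13792
17th: 13792 + 863 = 14655
18th: 14655 + 863 = 15518
19th: 15518 + 863 = 16381
20th: 16381 + 863 = 17244
21st: 17244 + 863 = 18107
22nd: 18107 + 863 = 18970
23rd: 18970 + 863 = 19833
24th: 19833 + 863 = 20696
25th: 20696 + 863 = 21559
26th: 21559 + 863 = 22422
27th: 22422 + 863 = 23285

12929, 13792, 14655, 15518, 16381, 17244, 18107, 18970, 19833, 20696, 21559, 22422, 23285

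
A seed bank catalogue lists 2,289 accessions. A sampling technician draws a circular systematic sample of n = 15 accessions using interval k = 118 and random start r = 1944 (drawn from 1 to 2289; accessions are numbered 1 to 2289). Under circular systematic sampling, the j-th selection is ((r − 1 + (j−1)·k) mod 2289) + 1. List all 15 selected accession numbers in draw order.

Selection 1: 1944
Selection 2: 1944 + 118 = 2062
Selection 3: 2062 + 118 = 2180
Selection 4: 2180 + 118 = 2298 → 2298 − 2289 = 9
Selection 5: 9 + 118 = 127
Selection 6: 127 + 118 = 245
Selection 7: 245 + 118 = 363
Selection 8: 363 + 118 = 481
Selection 9: 481 + 118 = 599
Selection 10: 599 + 118 = 717
Selection 11: 717 + 118 = 835
Selection 12: 835 + 118 = 953
Selection 13: 953 + 118 = 1071
Selection 14: 1071 + 118 = 1189
Selection 15: 1189 + 118 = 1307

1944, 2062, 2180, 9, 127, 245, 363, 481, 599, 717, 835, 953, 1071, 1189, 1307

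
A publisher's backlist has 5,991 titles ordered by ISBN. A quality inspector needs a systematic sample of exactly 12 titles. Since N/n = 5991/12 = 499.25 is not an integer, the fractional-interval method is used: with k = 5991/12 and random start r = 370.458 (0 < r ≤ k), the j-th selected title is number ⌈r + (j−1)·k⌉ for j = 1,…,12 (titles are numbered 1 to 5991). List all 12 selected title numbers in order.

j=1: r + 0k = 370.458 → ⌈·⌉ = 371
j=2: r + 1k = 869.708 → ⌈·⌉ = 870
j=3: r + 2k = 1368.958 → ⌈·⌉ = 1369
j=4: r + 3k = 1868.208 → ⌈·⌉ = 1869
j=5: r + 4k = 2367.458 → ⌈·⌉ = 2368
j=6: r + 5k = 2866.708 → ⌈·⌉ = 2867
j=7: r + 6k = 3365.958 → ⌈·⌉ = 3366
j=8: r + 7k = 3865.208 → ⌈·⌉ = 3866
j=9: r + 8k = 4364.458 → ⌈·⌉ = 4365
j=10: r + 9k = 4863.708 → ⌈·⌉ = 4864
j=11: r + 10k = 5362.958 → ⌈·⌉ = 5363
j=12: r + 11k = 5862.208 → ⌈·⌉ = 5863

371, 870, 1369, 1869, 2368, 2867, 3366, 3866, 4365, 4864, 5363, 5863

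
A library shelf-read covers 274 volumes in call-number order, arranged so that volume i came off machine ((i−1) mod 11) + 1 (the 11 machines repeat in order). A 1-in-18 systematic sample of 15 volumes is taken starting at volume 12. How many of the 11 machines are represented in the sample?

Consecutive selections differ by k = 18, so their machine numbers differ by 18 mod 11 = 7.
gcd(18, 11) = 1, so the sample visits 11/1 = 11 distinct residues mod 11.
Start 12 is machine 1; the machines hit are 1, 2, 3, 4, 5, 6, 7, 8, 9, 10, 11.

11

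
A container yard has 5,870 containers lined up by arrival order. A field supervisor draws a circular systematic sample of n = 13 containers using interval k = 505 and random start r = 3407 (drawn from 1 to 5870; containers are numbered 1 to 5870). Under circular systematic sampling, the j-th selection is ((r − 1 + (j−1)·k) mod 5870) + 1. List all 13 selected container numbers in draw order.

3407, 3912, 4417, 4922, 5427, 62, 567, 1072, 1577, 2082, 2587, 3092, 3597

Selection 1: 3407
Selection 2: 3407 + 505 = 3912
Selection 3: 3912 + 505 = 4417
Selection 4: 4417 + 505 = 4922
Selection 5: 4922 + 505 = 5427
Selection 6: 5427 + 505 = 5932 → 5932 − 5870 = 62
Selection 7: 62 + 505 = 567
Selection 8: 567 + 505 = 1072
Selection 9: 1072 + 505 = 1577
Selection 10: 1577 + 505 = 2082
Selection 11: 2082 + 505 = 2587
Selection 12: 2587 + 505 = 3092
Selection 13: 3092 + 505 = 3597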